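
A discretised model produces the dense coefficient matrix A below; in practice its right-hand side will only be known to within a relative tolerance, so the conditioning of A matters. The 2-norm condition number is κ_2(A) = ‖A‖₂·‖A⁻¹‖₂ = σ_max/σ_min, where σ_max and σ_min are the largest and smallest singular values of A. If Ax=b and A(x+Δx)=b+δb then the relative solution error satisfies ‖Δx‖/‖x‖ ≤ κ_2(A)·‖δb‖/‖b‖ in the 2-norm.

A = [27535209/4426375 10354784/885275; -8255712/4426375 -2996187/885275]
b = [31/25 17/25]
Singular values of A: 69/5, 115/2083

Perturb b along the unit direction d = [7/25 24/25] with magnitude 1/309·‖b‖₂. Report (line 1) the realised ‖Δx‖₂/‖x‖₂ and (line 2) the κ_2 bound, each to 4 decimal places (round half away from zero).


largest singular value 69/5, smallest 115/2083
κ = σ_max/σ_min = (69/5)/(115/2083) = 249.9600
κ_2(A)·‖δb‖/‖b‖ = 0.8089
solve Ax = b  →  x = [-15.9480 8.5877]
‖b‖ = 1.4142, ‖x‖ = 18.1132
δb = ε·‖b‖·d = [0.0013 0.0044]; solving A·Δx = δb gives ‖Δx‖ = 0.0829
dividing the unrounded norms, ‖Δx‖/‖x‖ = 0.0046
tightness: 0.0046 against a bound of 0.8089 (unrounded ratio ≈ 0.0057)

0.0046
0.8089


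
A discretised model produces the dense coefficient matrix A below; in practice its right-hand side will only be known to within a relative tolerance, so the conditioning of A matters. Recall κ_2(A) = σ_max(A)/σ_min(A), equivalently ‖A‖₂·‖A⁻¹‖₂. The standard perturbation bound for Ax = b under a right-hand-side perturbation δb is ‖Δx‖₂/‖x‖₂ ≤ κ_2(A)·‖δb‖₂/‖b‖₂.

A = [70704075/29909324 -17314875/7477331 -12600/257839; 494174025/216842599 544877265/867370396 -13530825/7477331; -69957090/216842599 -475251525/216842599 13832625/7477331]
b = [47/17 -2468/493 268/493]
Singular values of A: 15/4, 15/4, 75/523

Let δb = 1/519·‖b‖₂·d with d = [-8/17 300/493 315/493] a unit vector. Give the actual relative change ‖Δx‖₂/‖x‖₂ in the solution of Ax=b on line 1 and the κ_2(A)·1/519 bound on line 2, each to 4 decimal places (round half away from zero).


from the listed singular values, σ₁ = 15/4, σ_n = 75/523
condition number: (15/4) ÷ (75/523) = 26.1500
bound on ‖Δx‖/‖x‖: κ·ε = 26.1500·1/519 = 0.0504
solve Ax = b  →  x = [-13.6063 -14.6733 -19.4630]
‖b‖₂ = 5.7446 and ‖x‖₂ = 27.9150
re-solving with b+δb shifts x by Δx of norm 0.0772
relative error = 0.0028
so the bound overstates the realised error by a factor of ≈ 18.2227 (computed from the unrounded values)

0.0028
0.0504


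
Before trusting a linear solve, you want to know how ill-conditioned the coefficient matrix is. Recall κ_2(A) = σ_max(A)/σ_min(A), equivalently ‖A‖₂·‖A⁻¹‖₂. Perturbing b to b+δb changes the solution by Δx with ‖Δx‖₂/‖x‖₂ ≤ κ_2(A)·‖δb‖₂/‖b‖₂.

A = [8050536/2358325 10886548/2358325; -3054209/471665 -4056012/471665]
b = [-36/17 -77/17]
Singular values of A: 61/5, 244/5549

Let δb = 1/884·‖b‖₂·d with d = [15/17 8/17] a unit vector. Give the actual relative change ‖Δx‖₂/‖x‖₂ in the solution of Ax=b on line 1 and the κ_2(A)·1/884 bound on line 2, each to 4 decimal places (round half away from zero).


from the listed singular values, σ₁ = 61/5, σ_n = 244/5549
κ = σ_max/σ_min = (61/5)/(244/5549) = 277.4500
κ_2(A)·‖δb‖/‖b‖ = 0.3139
solve Ax = b  →  x = [72.9213 -54.3836]
‖b‖ = 5.0000, ‖x‖ = 90.9675
δb = ε·‖b‖·d = [0.0050 0.0027]; solving A·Δx = δb gives ‖Δx‖ = 0.1286
relative error = 0.0014
realised/bound (from unrounded values) ≈ 0.0045

0.0014
0.3139


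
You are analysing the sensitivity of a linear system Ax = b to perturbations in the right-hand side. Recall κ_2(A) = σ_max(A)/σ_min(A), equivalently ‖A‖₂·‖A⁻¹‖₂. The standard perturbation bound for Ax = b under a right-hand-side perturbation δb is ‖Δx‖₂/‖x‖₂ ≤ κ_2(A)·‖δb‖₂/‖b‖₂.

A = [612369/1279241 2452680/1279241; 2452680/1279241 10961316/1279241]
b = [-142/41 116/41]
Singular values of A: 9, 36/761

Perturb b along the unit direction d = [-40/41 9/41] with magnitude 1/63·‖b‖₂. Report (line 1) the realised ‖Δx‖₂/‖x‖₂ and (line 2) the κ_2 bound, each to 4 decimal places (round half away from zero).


0.0177
3.0198

from the listed singular values, σ₁ = 9, σ_n = 36/761
κ_2(A) = 9 / (36/761) = 190.2500
κ_2(A)·‖δb‖/‖b‖ = 3.0198
solve Ax = b  →  x = [-82.4444 18.7778]
‖b‖ = 4.4721, ‖x‖ = 84.5558
δb = ε·‖b‖·d = [-0.0693 0.0156]; solving A·Δx = δb gives ‖Δx‖ = 1.5006
dividing the unrounded norms, ‖Δx‖/‖x‖ = 0.0177
tightness: 0.0177 against a bound of 3.0198 (unrounded ratio ≈ 0.0059)


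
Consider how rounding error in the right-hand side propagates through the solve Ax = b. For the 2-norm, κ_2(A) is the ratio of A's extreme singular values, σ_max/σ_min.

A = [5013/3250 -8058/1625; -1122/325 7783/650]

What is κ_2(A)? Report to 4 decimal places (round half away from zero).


135.0000

form AᵀA = [893601/62500 -765408/15625; -765408/15625 10497649/62500] with trace 9113/50 and determinant 729/400
solving λ² − 9113/50·λ + 729/400 = 0 gives λ = 729/4, 1/100
so κ_2 = √((729/4) / (1/100)) = 135.0000


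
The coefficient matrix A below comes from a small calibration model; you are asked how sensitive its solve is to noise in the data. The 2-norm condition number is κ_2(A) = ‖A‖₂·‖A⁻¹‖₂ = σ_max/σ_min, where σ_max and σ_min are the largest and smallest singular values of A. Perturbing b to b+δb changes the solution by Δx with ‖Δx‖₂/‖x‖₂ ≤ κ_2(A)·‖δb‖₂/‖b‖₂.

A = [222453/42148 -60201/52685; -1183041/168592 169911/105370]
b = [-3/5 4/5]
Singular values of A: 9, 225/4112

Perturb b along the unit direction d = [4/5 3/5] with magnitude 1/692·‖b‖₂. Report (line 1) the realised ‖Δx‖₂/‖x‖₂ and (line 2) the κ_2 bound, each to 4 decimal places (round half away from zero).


σ_max = 9, σ_min = 225/4112
κ_2(A) = 9 / (225/4112) = 164.4800
κ_2(A)·‖δb‖/‖b‖ = 0.2377
solve Ax = b  →  x = [-0.1084 0.0244]
‖b‖ = 1.0000, ‖x‖ = 0.1111
with δb = [0.0012 0.0009], A·Δx = δb → ‖Δx‖ = 0.0264
realised ‖Δx‖/‖x‖ = 0.2377
realised/bound = 1 exactly: the bound is attained for this b and d

0.2377
0.2377


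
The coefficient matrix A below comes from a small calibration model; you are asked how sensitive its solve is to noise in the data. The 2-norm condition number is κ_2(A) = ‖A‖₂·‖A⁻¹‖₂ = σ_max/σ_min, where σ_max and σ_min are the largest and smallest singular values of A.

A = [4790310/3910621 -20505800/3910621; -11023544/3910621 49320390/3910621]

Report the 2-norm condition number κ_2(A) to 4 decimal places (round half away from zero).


293.4800

AᵀA = [854825989444/90490867489 -3798311408640/90490867489; -3798311408640/90490867489 16881589960900/90490867489]; tr = 10551110024/53831569, det = 24010000/53831569
λ_max, λ_min = (10551110024/53831569 ± √111320752754666520576/2897837821001761)/2 = 196, 122500/53831569
so κ_2 = √(196 / (122500/53831569)) = 293.4800


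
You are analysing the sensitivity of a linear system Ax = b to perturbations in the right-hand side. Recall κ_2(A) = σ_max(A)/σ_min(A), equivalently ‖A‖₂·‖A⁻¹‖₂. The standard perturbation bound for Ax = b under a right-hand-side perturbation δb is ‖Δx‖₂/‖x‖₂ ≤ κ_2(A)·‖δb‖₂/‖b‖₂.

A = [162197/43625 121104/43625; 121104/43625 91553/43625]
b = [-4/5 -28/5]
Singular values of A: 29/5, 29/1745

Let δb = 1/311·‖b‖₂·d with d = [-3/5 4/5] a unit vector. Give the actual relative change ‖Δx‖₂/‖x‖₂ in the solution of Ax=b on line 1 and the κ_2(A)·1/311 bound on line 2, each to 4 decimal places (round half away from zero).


0.0045
1.1222

σ_max = 29/5, σ_min = 29/1745
κ_2(A) = (29/5) / (29/1745) = 349.0000
worst-case relative error ≤ 349.0000 × 1/311 = 1.1222
solve Ax = b  →  x = [143.8621 -192.9655]
‖b‖ = 5.6569, ‖x‖ = 240.6906
δb = ε·‖b‖·d = [-0.0109 0.0146]; solving A·Δx = δb gives ‖Δx‖ = 1.0945
realised ‖Δx‖/‖x‖ = 0.0045
realised/bound (from unrounded values) ≈ 0.0041


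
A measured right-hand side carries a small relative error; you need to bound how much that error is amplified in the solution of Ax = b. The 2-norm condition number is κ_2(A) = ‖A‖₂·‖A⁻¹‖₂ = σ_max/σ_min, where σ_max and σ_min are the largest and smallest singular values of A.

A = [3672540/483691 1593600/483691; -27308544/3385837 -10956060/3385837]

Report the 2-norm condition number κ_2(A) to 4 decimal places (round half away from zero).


M = AᵀA = [1672588023696/13631263009 696753239040/13631263009; 696753239040/13631263009 290694099600/13631263009]. tr(M)=11617053984/80658361, det(M)=324000000/80658361
char-poly roots: 144 and 2250000/80658361
κ_2(A) = √(λ_max/λ_min) = √(144 / (2250000/80658361)) = 71.8480

71.8480


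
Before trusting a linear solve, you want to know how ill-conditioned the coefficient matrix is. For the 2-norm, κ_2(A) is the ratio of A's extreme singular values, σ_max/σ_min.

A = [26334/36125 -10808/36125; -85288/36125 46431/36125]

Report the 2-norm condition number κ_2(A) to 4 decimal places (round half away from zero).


34.0000

AᵀA = [12748036/2088025 -271656/83521; -271656/83521 3636241/2088025]; tr = 56693/7225, det = 9604/180625
solving λ² − 56693/7225·λ + 9604/180625 = 0 gives λ = 196/25, 49/7225
σ_max=√(196/25)=(14/5), σ_min=√(49/7225)=(7/85) → κ = 34.0000


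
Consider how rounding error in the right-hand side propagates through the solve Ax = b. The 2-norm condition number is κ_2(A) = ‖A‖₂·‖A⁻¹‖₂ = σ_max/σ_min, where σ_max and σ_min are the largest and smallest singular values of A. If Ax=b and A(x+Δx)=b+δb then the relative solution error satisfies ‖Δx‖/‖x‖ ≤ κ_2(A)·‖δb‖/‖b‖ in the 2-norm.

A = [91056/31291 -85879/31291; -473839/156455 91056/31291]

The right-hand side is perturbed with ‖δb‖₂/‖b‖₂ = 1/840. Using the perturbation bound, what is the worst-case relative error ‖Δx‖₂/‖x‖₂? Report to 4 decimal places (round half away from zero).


0.2569

AᵀA = [513440281/29106025 -97794144/5821205; -97794144/5821205 18628297/1164241]; tr = 979147706/29106025, det = 707281/29106025
char-poly roots: 841/25 and 841/1164241
κ_2(A) = √(λ_max/λ_min) = √((841/25) / (841/1164241)) = 215.8000
κ_2(A)·‖δb‖/‖b‖ = 0.2569


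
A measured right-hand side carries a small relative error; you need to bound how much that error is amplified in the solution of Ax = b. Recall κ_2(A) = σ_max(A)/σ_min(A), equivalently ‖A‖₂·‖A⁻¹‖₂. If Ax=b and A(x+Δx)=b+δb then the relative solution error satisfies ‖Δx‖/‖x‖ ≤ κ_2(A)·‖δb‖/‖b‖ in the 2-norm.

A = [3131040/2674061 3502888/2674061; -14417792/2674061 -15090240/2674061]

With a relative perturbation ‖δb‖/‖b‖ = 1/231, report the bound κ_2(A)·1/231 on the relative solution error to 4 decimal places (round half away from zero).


M = AᵀA = [4465243136/146682029 4688006400/146682029; 4688006400/146682029 4922881856/146682029]. tr(M)=323728448/5058001, det(M)=1048576/5058001
solving λ² − 323728448/5058001·λ + 1048576/5058001 = 0 gives λ = 64, 16384/5058001
σ_max=√64=8, σ_min=√(16384/5058001)=(128/2249) → κ = 140.5625
bound on ‖Δx‖/‖x‖: κ·ε = 140.5625·1/231 = 0.6085

0.6085


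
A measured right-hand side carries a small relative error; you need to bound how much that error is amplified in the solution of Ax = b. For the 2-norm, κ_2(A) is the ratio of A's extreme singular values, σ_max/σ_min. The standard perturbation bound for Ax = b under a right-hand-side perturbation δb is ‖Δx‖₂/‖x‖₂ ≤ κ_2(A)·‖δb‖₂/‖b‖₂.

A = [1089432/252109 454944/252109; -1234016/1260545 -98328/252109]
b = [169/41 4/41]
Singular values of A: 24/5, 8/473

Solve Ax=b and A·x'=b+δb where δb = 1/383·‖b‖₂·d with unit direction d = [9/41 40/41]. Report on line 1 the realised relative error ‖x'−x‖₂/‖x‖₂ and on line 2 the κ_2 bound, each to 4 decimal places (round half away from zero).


σ_max = 24/5, σ_min = 8/473
κ_2(A) = (24/5) / (8/473) = 283.8000
worst-case relative error ≤ 283.8000 × 1/383 = 0.7410
solve Ax = b  →  x = [-21.9712 54.8974]
‖b‖₂ = 4.1231 and ‖x‖₂ = 59.1309
Δx = A⁻¹·δb where δb = 1/383·4.1231·d; ‖Δx‖ = 0.6365
dividing the unrounded norms, ‖Δx‖/‖x‖ = 0.0108
realised/bound (from unrounded values) ≈ 0.0145

0.0108
0.7410


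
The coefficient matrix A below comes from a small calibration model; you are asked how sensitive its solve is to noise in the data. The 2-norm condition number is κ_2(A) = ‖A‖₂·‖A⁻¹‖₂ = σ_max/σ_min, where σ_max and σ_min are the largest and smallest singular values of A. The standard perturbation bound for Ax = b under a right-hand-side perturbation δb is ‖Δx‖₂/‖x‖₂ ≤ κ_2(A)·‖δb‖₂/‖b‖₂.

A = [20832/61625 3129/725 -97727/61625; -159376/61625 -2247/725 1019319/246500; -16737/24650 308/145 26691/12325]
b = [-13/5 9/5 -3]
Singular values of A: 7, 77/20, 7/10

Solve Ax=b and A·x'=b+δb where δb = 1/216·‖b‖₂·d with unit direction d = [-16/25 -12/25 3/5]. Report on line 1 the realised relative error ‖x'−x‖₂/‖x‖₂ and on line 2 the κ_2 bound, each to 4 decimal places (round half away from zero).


σ_max = 7, σ_min = 7/10
κ_2(A) = 7 / (7/10) = 10.0000
bound on ‖Δx‖/‖x‖: κ·ε = 10.0000·1/216 = 0.0463
solve Ax = b  →  x = [-1.1341 -0.8477 -0.9094]
‖b‖₂ = 4.3589 and ‖x‖₂ = 1.6828
re-solving with b+δb shifts x by Δx of norm 0.0288
relative error = 0.0171
so the bound overstates the realised error by a factor of ≈ 2.7024 (computed from the unrounded values)

0.0171
0.0463


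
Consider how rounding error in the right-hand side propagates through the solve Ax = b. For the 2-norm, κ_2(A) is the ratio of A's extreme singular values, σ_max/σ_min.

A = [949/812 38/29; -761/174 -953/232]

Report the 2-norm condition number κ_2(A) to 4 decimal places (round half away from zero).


AᵀA = [121613125/5934096 5509375/282576; 5509375/282576 1000625/53824]; tr = 1103125/28224, det = 390625/451584
λ_max, λ_min = (1103125/28224 ± √1214128515625/796594176)/2 = 625/16, 625/28224
so κ_2 = √((625/16) / (625/28224)) = 42.0000

42.0000


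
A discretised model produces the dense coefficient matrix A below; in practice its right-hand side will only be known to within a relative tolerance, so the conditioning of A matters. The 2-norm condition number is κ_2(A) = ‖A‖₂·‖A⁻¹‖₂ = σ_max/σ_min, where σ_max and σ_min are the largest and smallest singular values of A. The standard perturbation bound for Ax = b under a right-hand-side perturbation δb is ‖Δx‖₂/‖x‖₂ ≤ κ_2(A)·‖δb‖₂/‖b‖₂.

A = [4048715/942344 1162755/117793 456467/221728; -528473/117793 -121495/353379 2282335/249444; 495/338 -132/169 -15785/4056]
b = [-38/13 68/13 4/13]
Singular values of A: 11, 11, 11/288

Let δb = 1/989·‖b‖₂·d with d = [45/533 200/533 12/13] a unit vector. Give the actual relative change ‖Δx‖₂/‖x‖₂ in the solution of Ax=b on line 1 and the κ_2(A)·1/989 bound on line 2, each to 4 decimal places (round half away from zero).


from the listed singular values, σ₁ = 11, σ_n = 11/288
κ_2(A) = 11 / (11/288) = 288.0000
κ_2(A)·‖δb‖/‖b‖ = 0.2912
solve Ax = b  →  x = [42.3546 -23.0012 20.4755]
2-norm of b is 6.0000; of x, 52.3662
re-solving with b+δb shifts x by Δx of norm 0.1588
realised ‖Δx‖/‖x‖ = 0.0030
so the bound overstates the realised error by a factor of ≈ 96.0046 (computed from the unrounded values)

0.0030
0.2912


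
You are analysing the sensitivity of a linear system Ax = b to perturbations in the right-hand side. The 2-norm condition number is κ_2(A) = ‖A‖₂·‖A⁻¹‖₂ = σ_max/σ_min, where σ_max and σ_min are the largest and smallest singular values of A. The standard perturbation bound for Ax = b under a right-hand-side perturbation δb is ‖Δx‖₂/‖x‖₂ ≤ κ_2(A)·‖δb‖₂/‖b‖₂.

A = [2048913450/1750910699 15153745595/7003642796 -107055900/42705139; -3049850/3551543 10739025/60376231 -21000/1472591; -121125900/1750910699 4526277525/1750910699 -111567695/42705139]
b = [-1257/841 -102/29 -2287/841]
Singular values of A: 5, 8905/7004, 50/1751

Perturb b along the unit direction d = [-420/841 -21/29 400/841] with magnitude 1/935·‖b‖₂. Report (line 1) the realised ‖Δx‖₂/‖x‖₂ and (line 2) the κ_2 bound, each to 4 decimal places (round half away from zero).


0.0025
0.1873

from the listed singular values, σ₁ = 5, σ_n = 50/1751
κ_2(A) = 5 / (50/1751) = 175.1000
worst-case relative error ≤ 175.1000 × 1/935 = 0.1873
solve Ax = b  →  x = [13.3445 48.5599 48.7379]
‖b‖ = 4.6904, ‖x‖ = 70.0823
Δx = A⁻¹·δb where δb = 1/935·4.6904·d; ‖Δx‖ = 0.1757
dividing the unrounded norms, ‖Δx‖/‖x‖ = 0.0025
so the bound overstates the realised error by a factor of ≈ 74.7080 (computed from the unrounded values)


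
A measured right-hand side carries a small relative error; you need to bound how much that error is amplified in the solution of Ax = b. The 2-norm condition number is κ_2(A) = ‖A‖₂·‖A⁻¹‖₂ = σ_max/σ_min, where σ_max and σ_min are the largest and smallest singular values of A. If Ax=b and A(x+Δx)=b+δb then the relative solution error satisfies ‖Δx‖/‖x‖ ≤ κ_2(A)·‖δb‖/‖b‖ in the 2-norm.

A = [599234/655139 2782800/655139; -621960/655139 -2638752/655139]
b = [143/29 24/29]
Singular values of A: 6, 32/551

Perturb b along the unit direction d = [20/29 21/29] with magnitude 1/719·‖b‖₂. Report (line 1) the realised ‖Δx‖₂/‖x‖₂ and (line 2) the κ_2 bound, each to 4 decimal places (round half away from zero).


0.0017
0.1437

from the listed singular values, σ₁ = 6, σ_n = 32/551
condition number: 6 ÷ (32/551) = 103.3125
worst-case relative error ≤ 103.3125 × 1/719 = 0.1437
solve Ax = b  →  x = [-67.0854 15.6067]
2-norm of b is 5.0000; of x, 68.8768
with δb = [0.0048 0.0050], A·Δx = δb → ‖Δx‖ = 0.1197
relative error = 0.0017
realised/bound (from unrounded values) ≈ 0.0121


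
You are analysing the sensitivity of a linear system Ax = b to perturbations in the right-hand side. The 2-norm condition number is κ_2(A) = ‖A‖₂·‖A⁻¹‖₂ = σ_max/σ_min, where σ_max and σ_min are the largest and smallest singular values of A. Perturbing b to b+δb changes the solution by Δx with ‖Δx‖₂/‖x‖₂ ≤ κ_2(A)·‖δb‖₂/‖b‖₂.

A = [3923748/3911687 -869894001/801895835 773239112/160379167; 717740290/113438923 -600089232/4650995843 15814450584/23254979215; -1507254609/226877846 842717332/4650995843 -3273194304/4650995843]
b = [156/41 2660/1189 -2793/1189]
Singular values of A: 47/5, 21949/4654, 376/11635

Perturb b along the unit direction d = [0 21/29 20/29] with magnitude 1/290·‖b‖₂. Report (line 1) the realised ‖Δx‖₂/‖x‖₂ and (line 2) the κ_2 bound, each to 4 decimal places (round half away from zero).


0.6971
1.0030

from the listed singular values, σ₁ = 47/5, σ_n = 376/11635
condition number: (47/5) ÷ (376/11635) = 290.8750
worst-case relative error ≤ 290.8750 × 1/290 = 1.0030
solve Ax = b  →  x = [0.2755 -0.1567 0.6966]
‖b‖₂ = 5.0000 and ‖x‖₂ = 0.7653
with δb = [0.0000 0.0125 0.0119], A·Δx = δb → ‖Δx‖ = 0.5335
dividing the unrounded norms, ‖Δx‖/‖x‖ = 0.6971
so the bound overstates the realised error by a factor of ≈ 1.4388 (computed from the unrounded values)


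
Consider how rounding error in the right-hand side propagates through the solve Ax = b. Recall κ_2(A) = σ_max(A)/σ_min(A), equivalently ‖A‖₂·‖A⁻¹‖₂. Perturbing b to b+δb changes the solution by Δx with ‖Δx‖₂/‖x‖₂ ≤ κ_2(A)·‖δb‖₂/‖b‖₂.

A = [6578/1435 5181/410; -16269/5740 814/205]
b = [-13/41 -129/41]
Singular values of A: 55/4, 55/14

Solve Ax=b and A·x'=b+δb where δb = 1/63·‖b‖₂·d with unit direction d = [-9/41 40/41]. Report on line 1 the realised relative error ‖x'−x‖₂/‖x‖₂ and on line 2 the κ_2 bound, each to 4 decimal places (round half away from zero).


0.0167
0.0556

from the listed singular values, σ₁ = 55/4, σ_n = 55/14
κ_2(A) = (55/4) / (55/14) = 3.5000
bound on ‖Δx‖/‖x‖: κ·ε = 3.5000·1/63 = 0.0556
solve Ax = b  →  x = [0.7127 -0.2836]
‖b‖₂ = 3.1623 and ‖x‖₂ = 0.7671
re-solving with b+δb shifts x by Δx of norm 0.0128
dividing the unrounded norms, ‖Δx‖/‖x‖ = 0.0167
realised/bound (from unrounded values) ≈ 0.2998


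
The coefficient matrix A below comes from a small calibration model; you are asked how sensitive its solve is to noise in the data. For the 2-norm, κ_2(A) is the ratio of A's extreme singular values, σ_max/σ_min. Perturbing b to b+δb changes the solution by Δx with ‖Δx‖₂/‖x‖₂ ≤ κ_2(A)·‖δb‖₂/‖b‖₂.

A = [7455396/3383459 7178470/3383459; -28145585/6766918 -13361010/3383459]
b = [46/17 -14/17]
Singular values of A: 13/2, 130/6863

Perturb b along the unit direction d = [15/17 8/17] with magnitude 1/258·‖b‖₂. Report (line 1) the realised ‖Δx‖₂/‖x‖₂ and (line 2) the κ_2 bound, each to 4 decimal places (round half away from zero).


0.0055
1.3300

from the listed singular values, σ₁ = 13/2, σ_n = 130/6863
κ = σ_max/σ_min = (13/2)/(130/6863) = 343.1500
worst-case relative error ≤ 343.1500 × 1/258 = 1.3300
solve Ax = b  →  x = [-72.5942 76.6700]
‖b‖ = 2.8284, ‖x‖ = 105.5851
with δb = [0.0097 0.0052], A·Δx = δb → ‖Δx‖ = 0.5788
realised ‖Δx‖/‖x‖ = 0.0055
realised/bound (from unrounded values) ≈ 0.0041


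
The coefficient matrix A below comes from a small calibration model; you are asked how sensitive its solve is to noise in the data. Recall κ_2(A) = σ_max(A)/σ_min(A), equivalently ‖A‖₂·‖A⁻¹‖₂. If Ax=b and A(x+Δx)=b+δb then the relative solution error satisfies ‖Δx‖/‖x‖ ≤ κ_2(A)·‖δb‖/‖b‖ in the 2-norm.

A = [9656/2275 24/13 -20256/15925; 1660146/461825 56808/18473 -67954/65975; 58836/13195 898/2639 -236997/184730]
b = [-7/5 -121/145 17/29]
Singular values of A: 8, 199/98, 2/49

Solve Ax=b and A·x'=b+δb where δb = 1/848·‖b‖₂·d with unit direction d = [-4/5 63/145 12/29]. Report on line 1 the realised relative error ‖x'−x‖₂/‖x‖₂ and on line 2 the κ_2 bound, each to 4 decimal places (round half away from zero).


from the listed singular values, σ₁ = 8, σ_n = 2/49
κ = σ_max/σ_min = 8/(2/49) = 196.0000
κ_2(A)·‖δb‖/‖b‖ = 0.2311
solve Ax = b  →  x = [6.9311 -0.5027 23.4993]
‖b‖ = 1.7321, ‖x‖ = 24.5053
re-solving with b+δb shifts x by Δx of norm 0.0500
dividing the unrounded norms, ‖Δx‖/‖x‖ = 0.0020
tightness: 0.0020 against a bound of 0.2311 (unrounded ratio ≈ 0.0088)

0.0020
0.2311


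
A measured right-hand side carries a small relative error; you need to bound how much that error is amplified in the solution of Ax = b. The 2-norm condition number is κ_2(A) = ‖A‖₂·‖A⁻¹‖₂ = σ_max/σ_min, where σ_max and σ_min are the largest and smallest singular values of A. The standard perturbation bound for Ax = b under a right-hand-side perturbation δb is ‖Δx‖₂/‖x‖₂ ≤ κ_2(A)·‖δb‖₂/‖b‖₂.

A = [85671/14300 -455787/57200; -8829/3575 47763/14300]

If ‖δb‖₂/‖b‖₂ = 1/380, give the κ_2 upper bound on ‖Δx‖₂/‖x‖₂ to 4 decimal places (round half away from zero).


0.9263

form AᵀA = [50809113/1210000 -270975861/4840000; -270975861/4840000 1445222817/19360000] with trace 18065349/154880 and determinant 531441/4840000
λ_max, λ_min = (18065349/154880 ± √8158657471632369/599695360000)/2 = 2916/25, 729/774400
σ_max=√(2916/25)=(54/5), σ_min=√(729/774400)=(27/880) → κ = 352.0000
bound on ‖Δx‖/‖x‖: κ·ε = 352.0000·1/380 = 0.9263


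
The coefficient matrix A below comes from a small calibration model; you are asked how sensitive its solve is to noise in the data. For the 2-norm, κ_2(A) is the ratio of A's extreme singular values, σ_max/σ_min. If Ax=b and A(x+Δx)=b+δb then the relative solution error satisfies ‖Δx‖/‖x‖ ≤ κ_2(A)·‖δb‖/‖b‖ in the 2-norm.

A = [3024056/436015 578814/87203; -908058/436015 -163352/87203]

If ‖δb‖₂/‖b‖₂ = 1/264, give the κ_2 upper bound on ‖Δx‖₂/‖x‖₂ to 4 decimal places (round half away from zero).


form AᵀA = [398779360900/7604363209 379739808000/7604363209; 379739808000/7604363209 361709522500/7604363209] with trace 904267400/9042049 and determinant 6250000/9042049
solving λ² − 904267400/9042049·λ + 6250000/9042049 = 0 gives λ = 100, 62500/9042049
so κ_2 = √(100 / (62500/9042049)) = 120.2800
κ_2(A)·‖δb‖/‖b‖ = 0.4556

0.4556


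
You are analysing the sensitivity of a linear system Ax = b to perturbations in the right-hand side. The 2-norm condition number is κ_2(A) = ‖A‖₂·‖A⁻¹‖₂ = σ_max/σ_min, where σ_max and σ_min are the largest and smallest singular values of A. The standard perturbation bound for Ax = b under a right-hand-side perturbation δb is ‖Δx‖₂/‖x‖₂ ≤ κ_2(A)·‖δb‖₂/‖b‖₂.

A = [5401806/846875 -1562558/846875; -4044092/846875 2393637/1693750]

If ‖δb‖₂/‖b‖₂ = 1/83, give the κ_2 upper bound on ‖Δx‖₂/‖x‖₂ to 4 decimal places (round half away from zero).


4.0813

M = AᵀA = [1821367526644/28687890625 -531227172042/28687890625; -531227172042/28687890625 619833924049/114751562500]. tr(M)=12648486449/183602500, det(M)=47458321/1147515625
solving λ² − 12648486449/183602500·λ + 47458321/1147515625 = 0 gives λ = 6889/100, 27556/45900625
so κ_2 = √((6889/100) / (27556/45900625)) = 338.7500
bound on ‖Δx‖/‖x‖: κ·ε = 338.7500·1/83 = 4.0813


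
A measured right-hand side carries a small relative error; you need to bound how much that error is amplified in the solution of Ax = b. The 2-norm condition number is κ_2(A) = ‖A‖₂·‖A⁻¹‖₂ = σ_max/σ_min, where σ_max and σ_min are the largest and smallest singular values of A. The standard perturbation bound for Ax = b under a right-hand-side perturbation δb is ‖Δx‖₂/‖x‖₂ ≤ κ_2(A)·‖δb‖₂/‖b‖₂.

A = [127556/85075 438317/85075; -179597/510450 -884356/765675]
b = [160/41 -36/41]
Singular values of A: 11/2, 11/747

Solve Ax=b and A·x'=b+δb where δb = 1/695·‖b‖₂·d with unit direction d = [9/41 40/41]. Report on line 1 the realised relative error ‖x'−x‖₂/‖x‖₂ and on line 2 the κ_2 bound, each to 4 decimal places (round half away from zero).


0.5374
0.5374

from the listed singular values, σ₁ = 11/2, σ_n = 11/747
condition number: (11/2) ÷ (11/747) = 373.5000
worst-case relative error ≤ 373.5000 × 1/695 = 0.5374
solve Ax = b  →  x = [0.2036 0.6982]
2-norm of b is 4.0000; of x, 0.7273
δb = ε·‖b‖·d = [0.0013 0.0056]; solving A·Δx = δb gives ‖Δx‖ = 0.3908
dividing the unrounded norms, ‖Δx‖/‖x‖ = 0.5374
realised/bound = 1 exactly: the bound is attained for this b and d


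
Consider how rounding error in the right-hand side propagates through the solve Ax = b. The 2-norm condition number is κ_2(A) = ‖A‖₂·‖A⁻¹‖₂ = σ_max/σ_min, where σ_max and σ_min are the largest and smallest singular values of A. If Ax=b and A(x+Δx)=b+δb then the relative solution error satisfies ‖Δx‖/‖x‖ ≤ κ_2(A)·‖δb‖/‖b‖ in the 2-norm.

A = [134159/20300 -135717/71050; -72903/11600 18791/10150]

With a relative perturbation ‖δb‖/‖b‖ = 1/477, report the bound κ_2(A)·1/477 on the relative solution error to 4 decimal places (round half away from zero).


0.8218

M = AᵀA = [652087657/7840000 -166417029/6860000; -166417029/6860000 21237269/3001250]. tr(M)=55473065/614656, det(M)=130321/2458624
eigenvalues of AᵀA: λ = (tr ± √(tr²−4·det))/2 = 361/4, 361/614656
κ_2(A) = √(λ_max/λ_min) = √((361/4) / (361/614656)) = 392.0000
worst-case relative error ≤ 392.0000 × 1/477 = 0.8218


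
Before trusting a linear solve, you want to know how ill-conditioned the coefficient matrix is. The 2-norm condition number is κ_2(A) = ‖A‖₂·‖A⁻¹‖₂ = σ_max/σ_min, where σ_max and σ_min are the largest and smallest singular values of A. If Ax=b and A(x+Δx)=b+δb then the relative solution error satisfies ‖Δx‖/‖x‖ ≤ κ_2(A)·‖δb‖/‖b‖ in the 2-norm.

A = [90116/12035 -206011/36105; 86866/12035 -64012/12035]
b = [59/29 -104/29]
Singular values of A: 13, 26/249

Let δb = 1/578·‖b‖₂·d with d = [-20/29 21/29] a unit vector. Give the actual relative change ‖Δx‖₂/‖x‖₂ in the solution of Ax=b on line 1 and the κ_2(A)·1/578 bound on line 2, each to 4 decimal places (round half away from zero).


σ_max = 13, σ_min = 26/249
κ = σ_max/σ_min = 13/(26/249) = 124.5000
perturbation bound = 124.5000·1/578 = 0.2154
solve Ax = b  →  x = [-23.0462 -30.6000]
‖b‖₂ = 4.1231 and ‖x‖₂ = 38.3078
δb = ε·‖b‖·d = [-0.0049 0.0052]; solving A·Δx = δb gives ‖Δx‖ = 0.0683
dividing the unrounded norms, ‖Δx‖/‖x‖ = 0.0018
so the bound overstates the realised error by a factor of ≈ 120.7830 (computed from the unrounded values)

0.0018
0.2154


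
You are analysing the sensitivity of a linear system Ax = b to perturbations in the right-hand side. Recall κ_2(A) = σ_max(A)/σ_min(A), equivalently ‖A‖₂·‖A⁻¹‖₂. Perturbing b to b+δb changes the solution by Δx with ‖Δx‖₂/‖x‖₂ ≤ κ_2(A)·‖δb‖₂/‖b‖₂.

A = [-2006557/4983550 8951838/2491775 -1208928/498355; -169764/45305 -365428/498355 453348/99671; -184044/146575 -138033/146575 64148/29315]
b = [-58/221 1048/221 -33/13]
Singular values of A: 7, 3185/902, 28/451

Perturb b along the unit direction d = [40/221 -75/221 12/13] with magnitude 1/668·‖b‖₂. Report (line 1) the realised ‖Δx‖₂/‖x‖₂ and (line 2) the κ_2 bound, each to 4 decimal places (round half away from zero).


σ_max = 7, σ_min = 28/451
κ_2(A) = 7 / (28/451) = 112.7500
κ_2(A)·‖δb‖/‖b‖ = 0.1688
solve Ax = b  →  x = [-41.7798 -30.6269 -38.3143]
‖b‖ = 5.3852, ‖x‖ = 64.4325
with δb = [0.0015 -0.0027 0.0074], A·Δx = δb → ‖Δx‖ = 0.1298
relative error = 0.0020
tightness: 0.0020 against a bound of 0.1688 (unrounded ratio ≈ 0.0119)

0.0020
0.1688


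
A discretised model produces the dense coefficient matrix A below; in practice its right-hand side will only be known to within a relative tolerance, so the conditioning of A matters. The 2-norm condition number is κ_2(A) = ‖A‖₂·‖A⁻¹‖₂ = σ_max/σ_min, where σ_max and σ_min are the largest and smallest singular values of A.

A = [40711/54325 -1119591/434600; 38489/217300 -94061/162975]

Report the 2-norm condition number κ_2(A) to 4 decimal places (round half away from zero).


AᵀA = [16656497/28090000 -85651181/42135000; -85651181/42135000 7047944233/1011240000]; tr = 12236125/1617984, det = 14641/25887744
char-poly roots: 121/16 and 121/1617984
so κ_2 = √((121/16) / (121/1617984)) = 318.0000

318.0000


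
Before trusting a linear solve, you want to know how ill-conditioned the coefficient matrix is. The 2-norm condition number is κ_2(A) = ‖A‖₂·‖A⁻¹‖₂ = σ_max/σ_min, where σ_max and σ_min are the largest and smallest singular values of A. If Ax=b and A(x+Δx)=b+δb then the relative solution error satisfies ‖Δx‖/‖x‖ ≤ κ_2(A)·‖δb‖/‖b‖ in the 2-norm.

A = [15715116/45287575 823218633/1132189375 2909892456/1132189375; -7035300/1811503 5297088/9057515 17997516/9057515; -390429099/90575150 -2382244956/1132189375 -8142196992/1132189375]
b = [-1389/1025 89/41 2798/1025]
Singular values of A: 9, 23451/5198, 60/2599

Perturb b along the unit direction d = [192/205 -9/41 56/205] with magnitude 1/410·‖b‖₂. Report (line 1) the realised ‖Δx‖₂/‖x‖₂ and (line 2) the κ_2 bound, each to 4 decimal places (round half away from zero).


0.0091
0.9509

σ_max = 9, σ_min = 60/2599
κ_2(A) = 9 / (60/2599) = 389.8500
perturbation bound = 389.8500·1/410 = 0.9509
solve Ax = b  →  x = [-0.5480 41.5601 -12.2107]
‖b‖₂ = 3.7417 and ‖x‖₂ = 43.3202
with δb = [0.0085 -0.0020 0.0025], A·Δx = δb → ‖Δx‖ = 0.3953
relative error = 0.0091
realised/bound (from unrounded values) ≈ 0.0096


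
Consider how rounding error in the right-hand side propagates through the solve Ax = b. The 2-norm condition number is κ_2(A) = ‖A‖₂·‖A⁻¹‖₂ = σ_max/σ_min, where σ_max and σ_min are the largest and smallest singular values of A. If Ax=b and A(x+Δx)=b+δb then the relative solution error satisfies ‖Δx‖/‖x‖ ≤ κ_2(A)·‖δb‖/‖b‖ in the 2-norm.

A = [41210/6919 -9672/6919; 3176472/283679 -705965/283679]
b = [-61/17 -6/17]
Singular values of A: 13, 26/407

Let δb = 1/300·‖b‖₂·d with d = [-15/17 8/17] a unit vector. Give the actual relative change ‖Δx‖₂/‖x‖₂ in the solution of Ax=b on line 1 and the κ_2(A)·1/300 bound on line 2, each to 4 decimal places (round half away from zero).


from the listed singular values, σ₁ = 13, σ_n = 26/407
κ_2(A) = 13 / (26/407) = 203.5000
worst-case relative error ≤ 203.5000 × 1/300 = 0.6783
solve Ax = b  →  x = [10.1585 45.8499]
‖b‖ = 3.6056, ‖x‖ = 46.9618
δb = ε·‖b‖·d = [-0.0106 0.0057]; solving A·Δx = δb gives ‖Δx‖ = 0.1881
dividing the unrounded norms, ‖Δx‖/‖x‖ = 0.0040
so the bound overstates the realised error by a factor of ≈ 169.3231 (computed from the unrounded values)

0.0040
0.6783


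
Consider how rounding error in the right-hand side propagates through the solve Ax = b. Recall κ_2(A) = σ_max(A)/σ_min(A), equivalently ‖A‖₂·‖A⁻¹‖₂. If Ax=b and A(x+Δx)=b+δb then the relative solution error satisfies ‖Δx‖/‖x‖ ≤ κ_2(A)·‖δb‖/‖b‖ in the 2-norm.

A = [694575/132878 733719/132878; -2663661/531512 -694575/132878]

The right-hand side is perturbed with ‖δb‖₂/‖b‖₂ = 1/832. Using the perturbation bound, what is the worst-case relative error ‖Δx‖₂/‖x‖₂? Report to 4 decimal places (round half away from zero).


0.3798

form AᵀA = [17614792881/335915584 4623785775/83978896; 4623785775/83978896 606883473/10497362] with trace 44036937/399424 and determinant 194481/1597696
eigenvalues of AᵀA: λ = (tr ± √(tr²−4·det))/2 = 441/4, 441/399424
κ = σ_max/σ_min = (21/2)/(21/632) = 316.0000
bound on ‖Δx‖/‖x‖: κ·ε = 316.0000·1/832 = 0.3798


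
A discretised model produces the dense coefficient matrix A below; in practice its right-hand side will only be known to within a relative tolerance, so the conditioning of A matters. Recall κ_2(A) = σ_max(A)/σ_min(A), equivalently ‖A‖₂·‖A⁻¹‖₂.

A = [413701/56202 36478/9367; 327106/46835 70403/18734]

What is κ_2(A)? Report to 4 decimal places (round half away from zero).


AᵀA = [9667839481/93896100 85934992/1564935; 85934992/1564935 12222545/417316]; tr = 21484277/162450, det = 279841/1299600
char-poly roots: 529/4 and 529/324900
κ = σ_max/σ_min = (23/2)/(23/570) = 285.0000

285.0000


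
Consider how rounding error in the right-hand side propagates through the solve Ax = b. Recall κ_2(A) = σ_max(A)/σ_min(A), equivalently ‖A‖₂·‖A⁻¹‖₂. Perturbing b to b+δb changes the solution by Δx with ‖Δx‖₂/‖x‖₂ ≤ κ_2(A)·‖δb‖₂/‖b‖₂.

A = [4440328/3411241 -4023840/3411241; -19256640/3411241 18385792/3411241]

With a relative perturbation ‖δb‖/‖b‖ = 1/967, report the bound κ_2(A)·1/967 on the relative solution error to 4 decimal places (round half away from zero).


0.1854

AᵀA = [232322841664/6922406401 -221246726400/6922406401; -221246726400/6922406401 210724946944/6922406401]; tr = 526810688/8231161, det = 1048576/8231161
eigenvalues of AᵀA: λ = (tr ± √(tr²−4·det))/2 = 64, 16384/8231161
so κ_2 = √(64 / (16384/8231161)) = 179.3125
κ_2(A)·‖δb‖/‖b‖ = 0.1854


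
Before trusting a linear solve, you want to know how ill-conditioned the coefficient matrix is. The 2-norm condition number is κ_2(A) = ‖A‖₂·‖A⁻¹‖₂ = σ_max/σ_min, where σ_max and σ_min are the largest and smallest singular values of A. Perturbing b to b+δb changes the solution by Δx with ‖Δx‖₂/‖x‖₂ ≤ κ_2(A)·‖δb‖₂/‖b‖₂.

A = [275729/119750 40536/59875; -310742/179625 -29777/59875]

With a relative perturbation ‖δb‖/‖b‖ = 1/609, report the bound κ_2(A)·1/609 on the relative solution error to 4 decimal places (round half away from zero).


0.5663

AᵀA = [42819227809/5162422500 1040735626/430201875; 1040735626/430201875 101193481/143400625]; tr = 74339509/8259876, det = 625/917764
solving λ² − 74339509/8259876·λ + 625/917764 = 0 gives λ = 9, 625/8259876
σ_max=√9=3, σ_min=√(625/8259876)=(25/2874) → κ = 344.8800
κ_2(A)·‖δb‖/‖b‖ = 0.5663


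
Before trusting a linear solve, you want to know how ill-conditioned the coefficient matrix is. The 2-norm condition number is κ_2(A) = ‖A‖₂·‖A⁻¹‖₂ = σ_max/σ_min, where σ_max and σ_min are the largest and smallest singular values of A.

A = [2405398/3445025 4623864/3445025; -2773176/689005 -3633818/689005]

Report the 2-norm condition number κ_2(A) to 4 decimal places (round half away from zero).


26.8880

AᵀA = [117815923684/7060200625 156485814912/7060200625; 156485814912/7060200625 209099315716/7060200625]; tr = 13076609576/282408025, det = 33408400/11296321
char-poly roots: 1156/25 and 722500/11296321
so κ_2 = √((1156/25) / (722500/11296321)) = 26.8880


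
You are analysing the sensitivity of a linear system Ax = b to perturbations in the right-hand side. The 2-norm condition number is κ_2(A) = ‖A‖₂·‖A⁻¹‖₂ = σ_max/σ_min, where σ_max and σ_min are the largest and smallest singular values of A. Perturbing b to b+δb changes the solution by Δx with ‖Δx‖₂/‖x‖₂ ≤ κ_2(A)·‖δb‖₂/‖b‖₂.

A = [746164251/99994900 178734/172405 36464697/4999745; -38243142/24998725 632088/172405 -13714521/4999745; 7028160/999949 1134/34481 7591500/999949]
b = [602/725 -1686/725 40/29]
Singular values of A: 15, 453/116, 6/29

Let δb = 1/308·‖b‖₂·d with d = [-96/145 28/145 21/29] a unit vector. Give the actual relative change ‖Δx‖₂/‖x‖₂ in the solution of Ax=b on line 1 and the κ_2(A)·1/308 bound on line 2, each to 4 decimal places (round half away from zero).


0.0839
0.2354

largest singular value 15, smallest 6/29
condition number: 15 ÷ (6/29) = 72.5000
perturbation bound = 72.5000·1/308 = 0.2354
solve Ax = b  →  x = [0.0105 -0.4997 0.1741]
2-norm of b is 2.8284; of x, 0.5292
δb = ε·‖b‖·d = [-0.0061 0.0018 0.0066]; solving A·Δx = δb gives ‖Δx‖ = 0.0444
relative error = 0.0839
so the bound overstates the realised error by a factor of ≈ 2.8066 (computed from the unrounded values)


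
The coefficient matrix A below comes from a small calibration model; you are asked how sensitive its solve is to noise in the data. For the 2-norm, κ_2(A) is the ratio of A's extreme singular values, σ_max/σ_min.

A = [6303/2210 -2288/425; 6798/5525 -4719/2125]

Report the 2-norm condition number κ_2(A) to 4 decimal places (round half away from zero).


AᵀA = [6970689/722500 -16334274/903125; -16334274/903125 153142561/4515625]; tr = 2722621/62500, det = 131769/1562500
char-poly roots: 1089/25 and 121/62500
σ_max=√(1089/25)=(33/5), σ_min=√(121/62500)=(11/250) → κ = 150.0000

150.0000


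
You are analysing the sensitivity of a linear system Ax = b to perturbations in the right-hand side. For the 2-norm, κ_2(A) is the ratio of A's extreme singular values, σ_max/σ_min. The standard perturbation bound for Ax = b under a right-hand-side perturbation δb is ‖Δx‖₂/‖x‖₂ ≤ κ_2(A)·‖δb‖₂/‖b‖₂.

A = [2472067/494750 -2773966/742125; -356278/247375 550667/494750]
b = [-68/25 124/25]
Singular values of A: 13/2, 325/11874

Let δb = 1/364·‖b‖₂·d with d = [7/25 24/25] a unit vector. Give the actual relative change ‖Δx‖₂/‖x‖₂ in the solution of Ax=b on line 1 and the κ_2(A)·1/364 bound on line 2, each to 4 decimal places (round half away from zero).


0.0039
0.6524

from the listed singular values, σ₁ = 13/2, σ_n = 325/11874
κ_2(A) = (13/2) / (325/11874) = 237.4800
perturbation bound = 237.4800·1/364 = 0.6524
solve Ax = b  →  x = [87.1926 117.2825]
2-norm of b is 5.6569; of x, 146.1428
with δb = [0.0044 0.0149], A·Δx = δb → ‖Δx‖ = 0.5678
dividing the unrounded norms, ‖Δx‖/‖x‖ = 0.0039
so the bound overstates the realised error by a factor of ≈ 167.9252 (computed from the unrounded values)
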